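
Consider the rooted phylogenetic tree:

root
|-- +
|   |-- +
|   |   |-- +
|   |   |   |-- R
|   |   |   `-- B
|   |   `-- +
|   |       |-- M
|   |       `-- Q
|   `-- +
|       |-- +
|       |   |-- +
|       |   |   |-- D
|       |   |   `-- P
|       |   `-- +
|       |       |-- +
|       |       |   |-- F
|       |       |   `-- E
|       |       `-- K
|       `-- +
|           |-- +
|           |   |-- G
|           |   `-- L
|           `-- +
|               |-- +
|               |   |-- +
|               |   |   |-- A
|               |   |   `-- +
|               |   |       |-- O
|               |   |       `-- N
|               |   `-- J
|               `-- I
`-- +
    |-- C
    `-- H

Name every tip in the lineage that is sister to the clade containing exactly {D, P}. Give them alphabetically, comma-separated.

The clade containing exactly {D, P} attaches to the tree at the node subtending ((D,P),((F,E),K)).
The other lineage descending from that same node — the sister group — is ((F,E),K); its 3 tips in alphabetical order are the answer.

E, F, K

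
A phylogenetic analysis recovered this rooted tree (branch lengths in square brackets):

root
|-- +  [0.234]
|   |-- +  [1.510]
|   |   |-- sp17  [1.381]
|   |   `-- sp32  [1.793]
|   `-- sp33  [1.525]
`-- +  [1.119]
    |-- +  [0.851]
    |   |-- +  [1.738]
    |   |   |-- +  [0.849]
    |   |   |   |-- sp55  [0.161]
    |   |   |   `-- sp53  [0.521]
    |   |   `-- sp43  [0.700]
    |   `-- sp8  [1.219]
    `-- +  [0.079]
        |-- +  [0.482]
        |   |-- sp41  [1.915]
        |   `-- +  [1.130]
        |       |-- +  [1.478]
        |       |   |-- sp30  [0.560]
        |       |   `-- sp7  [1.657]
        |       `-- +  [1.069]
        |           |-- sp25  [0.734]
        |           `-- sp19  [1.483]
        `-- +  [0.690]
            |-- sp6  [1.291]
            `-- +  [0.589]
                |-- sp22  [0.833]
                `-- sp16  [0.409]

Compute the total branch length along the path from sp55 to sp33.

The path runs sp55 → … → MRCA → … → sp33; the MRCA is the root of the tree.
Branch lengths along that path: 0.161 + 0.849 + 1.738 + 0.851 + 1.119 + 0.234 + 1.525 = 6.477.

6.477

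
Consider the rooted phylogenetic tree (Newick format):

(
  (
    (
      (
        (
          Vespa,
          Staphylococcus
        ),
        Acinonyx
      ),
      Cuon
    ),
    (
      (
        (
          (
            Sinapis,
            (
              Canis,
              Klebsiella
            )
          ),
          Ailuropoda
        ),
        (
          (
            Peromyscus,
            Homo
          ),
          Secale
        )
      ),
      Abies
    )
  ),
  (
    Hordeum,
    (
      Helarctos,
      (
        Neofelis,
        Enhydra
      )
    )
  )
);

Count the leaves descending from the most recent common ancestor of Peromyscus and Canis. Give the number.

7

The MRCA of Peromyscus and Canis is the node subtending (((Sinapis,(Canis,Klebsiella)),Ailuropoda),((Peromyscus,Homo),Secale)).
That clade contains 7 terminal taxa: Ailuropoda, Canis, Homo, Klebsiella, Peromyscus, Secale, Sinapis.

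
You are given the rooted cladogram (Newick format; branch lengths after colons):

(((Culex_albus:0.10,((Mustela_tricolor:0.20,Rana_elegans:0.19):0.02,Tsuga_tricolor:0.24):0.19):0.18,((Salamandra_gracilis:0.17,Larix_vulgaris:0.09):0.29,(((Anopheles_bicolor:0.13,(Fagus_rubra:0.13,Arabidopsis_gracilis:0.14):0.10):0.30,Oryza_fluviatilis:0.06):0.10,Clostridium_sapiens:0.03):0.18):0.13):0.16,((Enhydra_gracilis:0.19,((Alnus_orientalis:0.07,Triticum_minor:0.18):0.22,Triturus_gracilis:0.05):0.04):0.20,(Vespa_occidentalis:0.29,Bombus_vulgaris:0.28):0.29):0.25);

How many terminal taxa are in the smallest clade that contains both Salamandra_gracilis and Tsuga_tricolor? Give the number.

The MRCA of Salamandra_gracilis and Tsuga_tricolor is the node subtending ((Culex_albus,((Mustela_tricolor,Rana_elegans),Tsuga_tricolor)),((Salamandra_gracilis,Larix_vulgaris),(((Anopheles_bicolor,(Fagus_rubra,Arabidopsis_gracilis)),Oryza_fluviatilis),Clostridium_sapiens))).
That clade contains 11 terminal taxa: Anopheles_bicolor, Arabidopsis_gracilis, Clostridium_sapiens, Culex_albus, Fagus_rubra, Larix_vulgaris, Mustela_tricolor, Oryza_fluviatilis, Rana_elegans, Salamandra_gracilis, Tsuga_tricolor.

11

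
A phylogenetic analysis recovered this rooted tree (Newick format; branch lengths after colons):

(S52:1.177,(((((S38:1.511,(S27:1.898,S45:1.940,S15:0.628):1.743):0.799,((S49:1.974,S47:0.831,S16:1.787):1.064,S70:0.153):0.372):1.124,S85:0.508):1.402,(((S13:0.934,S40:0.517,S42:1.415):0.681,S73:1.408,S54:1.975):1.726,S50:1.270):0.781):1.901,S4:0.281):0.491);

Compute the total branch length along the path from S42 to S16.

10.352

The path runs S42 → … → MRCA → … → S16; the MRCA is the node subtending ((((S38,(S27,S45,S15)),((S49,S47,S16),S70)),S85),(((S13,S40,S42),S73,S54),S50)).
Branch lengths along that path: 1.415 + 0.681 + 1.726 + 0.781 + 1.402 + 1.124 + 0.372 + 1.064 + 1.787 = 10.352.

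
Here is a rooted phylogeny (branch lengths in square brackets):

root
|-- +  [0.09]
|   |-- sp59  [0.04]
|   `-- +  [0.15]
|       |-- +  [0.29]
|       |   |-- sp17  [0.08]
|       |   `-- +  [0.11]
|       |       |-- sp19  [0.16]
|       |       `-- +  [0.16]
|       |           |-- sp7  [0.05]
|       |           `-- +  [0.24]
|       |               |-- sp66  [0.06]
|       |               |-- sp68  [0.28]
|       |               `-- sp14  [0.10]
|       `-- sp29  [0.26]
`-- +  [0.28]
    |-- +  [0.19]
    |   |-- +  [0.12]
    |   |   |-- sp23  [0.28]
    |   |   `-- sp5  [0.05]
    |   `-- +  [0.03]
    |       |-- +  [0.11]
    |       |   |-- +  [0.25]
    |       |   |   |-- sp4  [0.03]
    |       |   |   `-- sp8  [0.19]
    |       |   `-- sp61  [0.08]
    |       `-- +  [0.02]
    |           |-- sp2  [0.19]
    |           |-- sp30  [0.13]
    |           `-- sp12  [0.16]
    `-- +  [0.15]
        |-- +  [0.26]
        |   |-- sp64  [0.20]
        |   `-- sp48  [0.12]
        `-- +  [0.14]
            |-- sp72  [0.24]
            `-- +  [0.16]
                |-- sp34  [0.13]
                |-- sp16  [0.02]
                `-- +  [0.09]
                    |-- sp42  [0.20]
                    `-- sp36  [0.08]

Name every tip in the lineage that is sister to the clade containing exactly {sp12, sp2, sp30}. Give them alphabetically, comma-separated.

sp4, sp61, sp8

The clade containing exactly {sp12, sp2, sp30} attaches to the tree at the node subtending (((sp4,sp8),sp61),(sp2,sp30,sp12)).
The other lineage descending from that same node — the sister group — is ((sp4,sp8),sp61); its 3 tips in alphabetical order are the answer.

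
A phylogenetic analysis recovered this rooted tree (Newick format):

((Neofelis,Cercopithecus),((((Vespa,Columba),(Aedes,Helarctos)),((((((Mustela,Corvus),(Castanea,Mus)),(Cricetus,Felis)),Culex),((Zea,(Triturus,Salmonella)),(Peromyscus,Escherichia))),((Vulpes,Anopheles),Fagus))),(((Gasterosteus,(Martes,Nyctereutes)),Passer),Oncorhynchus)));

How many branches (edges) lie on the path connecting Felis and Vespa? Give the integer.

The MRCA of Felis and Vespa is the node subtending (((Vespa,Columba),(Aedes,Helarctos)),((((((Mustela,Corvus),(Castanea,Mus)),(Cricetus,Felis)),Culex),((Zea,(Triturus,Salmonella)),(Peromyscus,Escherichia))),((Vulpes,Anopheles),Fagus))).
From Felis up to that node: 6 branches. From Vespa up to the same node: 3 branches. Total: 6 + 3 = 9.

9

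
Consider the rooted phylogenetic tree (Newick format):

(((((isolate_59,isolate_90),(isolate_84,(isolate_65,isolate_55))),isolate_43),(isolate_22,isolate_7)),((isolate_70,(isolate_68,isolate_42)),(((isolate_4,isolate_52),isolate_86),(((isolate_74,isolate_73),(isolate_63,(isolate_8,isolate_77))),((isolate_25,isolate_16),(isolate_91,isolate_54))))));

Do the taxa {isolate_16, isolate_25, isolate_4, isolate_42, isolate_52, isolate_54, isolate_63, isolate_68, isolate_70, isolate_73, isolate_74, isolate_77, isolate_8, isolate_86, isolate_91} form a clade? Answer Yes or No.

The most recent common ancestor of these taxa subtends ((isolate_70,(isolate_68,isolate_42)),(((isolate_4,isolate_52),isolate_86),(((isolate_74,isolate_73),(isolate_63,(isolate_8,isolate_77))),((isolate_25,isolate_16),(isolate_91,isolate_54))))).
That clade has exactly 15 tips — every listed taxon and nothing else — so the group is monophyletic.

Yes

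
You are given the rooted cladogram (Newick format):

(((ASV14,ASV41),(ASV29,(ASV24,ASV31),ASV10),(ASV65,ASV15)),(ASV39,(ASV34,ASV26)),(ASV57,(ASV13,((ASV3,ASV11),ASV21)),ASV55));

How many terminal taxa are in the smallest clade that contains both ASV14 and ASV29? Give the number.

8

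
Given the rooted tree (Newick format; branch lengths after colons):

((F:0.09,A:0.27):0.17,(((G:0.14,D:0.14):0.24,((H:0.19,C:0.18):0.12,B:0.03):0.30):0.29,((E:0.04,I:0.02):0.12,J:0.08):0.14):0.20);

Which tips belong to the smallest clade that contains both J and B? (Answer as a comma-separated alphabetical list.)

B, C, D, E, G, H, I, J

Tracing J: it sits inside ((E,I),J).
Tracing B: it sits inside ((H,C),B).
The smallest clade enclosing both is (((G,D),((H,C),B)),((E,I),J)); the answer is its 8 terminal taxa in alphabetical order.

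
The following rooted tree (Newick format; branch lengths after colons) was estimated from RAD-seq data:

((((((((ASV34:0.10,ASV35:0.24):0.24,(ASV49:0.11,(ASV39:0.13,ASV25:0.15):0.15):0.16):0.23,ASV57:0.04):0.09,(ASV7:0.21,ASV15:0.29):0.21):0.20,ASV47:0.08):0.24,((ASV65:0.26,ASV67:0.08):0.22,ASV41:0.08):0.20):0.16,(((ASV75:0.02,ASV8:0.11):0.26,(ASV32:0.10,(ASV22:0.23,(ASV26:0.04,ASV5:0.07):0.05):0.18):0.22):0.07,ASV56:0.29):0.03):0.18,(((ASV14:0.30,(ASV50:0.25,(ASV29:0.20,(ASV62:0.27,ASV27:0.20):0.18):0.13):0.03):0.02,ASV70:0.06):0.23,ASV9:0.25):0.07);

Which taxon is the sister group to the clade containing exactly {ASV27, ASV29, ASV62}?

ASV50

The clade containing exactly {ASV27, ASV29, ASV62} attaches to the tree at the node subtending (ASV50,(ASV29,(ASV62,ASV27))).
The other lineage descending from that same node — the sister group — is the single tip ASV50.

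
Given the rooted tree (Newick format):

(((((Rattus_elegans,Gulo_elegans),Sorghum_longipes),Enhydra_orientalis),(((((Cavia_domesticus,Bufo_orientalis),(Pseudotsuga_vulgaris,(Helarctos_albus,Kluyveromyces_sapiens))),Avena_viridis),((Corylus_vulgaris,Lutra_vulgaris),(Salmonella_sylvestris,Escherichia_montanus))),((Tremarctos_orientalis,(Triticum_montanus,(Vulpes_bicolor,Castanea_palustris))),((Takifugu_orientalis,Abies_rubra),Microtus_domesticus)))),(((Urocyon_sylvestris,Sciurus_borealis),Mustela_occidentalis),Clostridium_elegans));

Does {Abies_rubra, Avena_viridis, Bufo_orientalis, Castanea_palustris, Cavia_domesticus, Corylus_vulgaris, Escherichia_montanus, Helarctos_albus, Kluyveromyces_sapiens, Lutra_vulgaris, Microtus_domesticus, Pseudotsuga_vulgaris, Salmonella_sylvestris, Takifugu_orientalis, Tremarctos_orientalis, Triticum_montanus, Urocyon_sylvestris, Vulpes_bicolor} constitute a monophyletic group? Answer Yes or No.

No

The MRCA of the listed taxa is the root, so the smallest clade containing them is the whole tree.
That clade also contains Clostridium_elegans, Enhydra_orientalis, Gulo_elegans, Mustela_occidentalis, Rattus_elegans, Sciurus_borealis, Sorghum_longipes, which are not in the proposed group, so the group is not monophyletic.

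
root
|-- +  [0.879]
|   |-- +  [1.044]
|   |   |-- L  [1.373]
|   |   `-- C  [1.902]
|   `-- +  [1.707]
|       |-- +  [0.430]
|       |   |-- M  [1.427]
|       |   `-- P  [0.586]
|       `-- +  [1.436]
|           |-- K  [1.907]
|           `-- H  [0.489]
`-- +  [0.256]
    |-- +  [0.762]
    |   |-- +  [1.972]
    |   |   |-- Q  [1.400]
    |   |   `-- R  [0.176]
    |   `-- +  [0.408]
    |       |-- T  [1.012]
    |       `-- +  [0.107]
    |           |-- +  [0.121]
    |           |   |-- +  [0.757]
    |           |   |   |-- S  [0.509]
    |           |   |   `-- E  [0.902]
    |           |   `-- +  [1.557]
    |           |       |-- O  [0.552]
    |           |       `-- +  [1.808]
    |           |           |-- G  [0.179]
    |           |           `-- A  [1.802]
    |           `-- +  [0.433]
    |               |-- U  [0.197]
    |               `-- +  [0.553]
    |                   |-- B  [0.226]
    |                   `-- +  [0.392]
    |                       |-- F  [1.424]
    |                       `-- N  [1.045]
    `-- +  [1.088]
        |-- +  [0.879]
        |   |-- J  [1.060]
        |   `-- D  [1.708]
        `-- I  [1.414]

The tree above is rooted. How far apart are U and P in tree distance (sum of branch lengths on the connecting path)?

5.765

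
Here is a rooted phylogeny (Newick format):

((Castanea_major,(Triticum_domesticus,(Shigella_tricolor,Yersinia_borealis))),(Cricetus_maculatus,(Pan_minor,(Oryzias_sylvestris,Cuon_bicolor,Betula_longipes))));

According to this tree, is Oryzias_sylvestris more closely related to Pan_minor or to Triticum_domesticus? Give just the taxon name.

Pan_minor

The MRCA of Oryzias_sylvestris and Pan_minor subtends (Pan_minor,(Oryzias_sylvestris,Cuon_bicolor,Betula_longipes)) (4 taxa).
The MRCA of Oryzias_sylvestris and Triticum_domesticus is the root, subtending the entire tree (9 taxa).
The first is nested inside the second, so Oryzias_sylvestris shares a more recent common ancestor with Pan_minor.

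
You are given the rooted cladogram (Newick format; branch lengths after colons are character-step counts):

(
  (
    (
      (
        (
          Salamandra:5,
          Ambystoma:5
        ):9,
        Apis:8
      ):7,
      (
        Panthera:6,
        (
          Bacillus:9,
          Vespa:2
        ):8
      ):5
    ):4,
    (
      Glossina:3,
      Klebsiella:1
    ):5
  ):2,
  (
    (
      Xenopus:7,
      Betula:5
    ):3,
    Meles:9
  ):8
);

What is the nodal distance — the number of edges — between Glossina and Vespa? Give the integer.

6

The MRCA of Glossina and Vespa is the node subtending ((((Salamandra,Ambystoma),Apis),(Panthera,(Bacillus,Vespa))),(Glossina,Klebsiella)).
From Glossina up to that node: 2 branches. From Vespa up to the same node: 4 branches. Total: 2 + 4 = 6.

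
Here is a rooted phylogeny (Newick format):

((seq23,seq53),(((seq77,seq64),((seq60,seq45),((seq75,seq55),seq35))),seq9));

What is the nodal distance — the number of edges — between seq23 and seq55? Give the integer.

The MRCA of seq23 and seq55 is the root of the tree.
From seq23 up to that node: 2 branches. From seq55 up to the same node: 6 branches. Total: 2 + 6 = 8.

8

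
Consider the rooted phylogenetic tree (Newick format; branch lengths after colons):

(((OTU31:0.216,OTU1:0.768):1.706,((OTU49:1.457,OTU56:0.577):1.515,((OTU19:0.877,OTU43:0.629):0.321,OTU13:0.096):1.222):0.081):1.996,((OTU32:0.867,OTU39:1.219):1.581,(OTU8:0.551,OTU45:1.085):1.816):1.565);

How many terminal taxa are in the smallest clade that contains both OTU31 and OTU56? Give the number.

7

The MRCA of OTU31 and OTU56 is the node subtending ((OTU31,OTU1),((OTU49,OTU56),((OTU19,OTU43),OTU13))).
That clade contains 7 terminal taxa: OTU1, OTU13, OTU19, OTU31, OTU43, OTU49, OTU56.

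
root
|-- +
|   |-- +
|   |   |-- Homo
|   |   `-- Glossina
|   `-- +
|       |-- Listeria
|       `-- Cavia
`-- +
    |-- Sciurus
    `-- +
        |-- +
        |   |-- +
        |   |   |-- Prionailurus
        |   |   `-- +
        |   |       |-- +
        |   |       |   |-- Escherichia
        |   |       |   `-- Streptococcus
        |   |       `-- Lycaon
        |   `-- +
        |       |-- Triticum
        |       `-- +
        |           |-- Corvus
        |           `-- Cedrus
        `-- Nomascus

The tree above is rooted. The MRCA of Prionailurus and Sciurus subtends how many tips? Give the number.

9

The MRCA of Prionailurus and Sciurus is the node subtending (Sciurus,(((Prionailurus,((Escherichia,Streptococcus),Lycaon)),(Triticum,(Corvus,Cedrus))),Nomascus)).
That clade contains 9 terminal taxa: Cedrus, Corvus, Escherichia, Lycaon, Nomascus, Prionailurus, Sciurus, Streptococcus, Triticum.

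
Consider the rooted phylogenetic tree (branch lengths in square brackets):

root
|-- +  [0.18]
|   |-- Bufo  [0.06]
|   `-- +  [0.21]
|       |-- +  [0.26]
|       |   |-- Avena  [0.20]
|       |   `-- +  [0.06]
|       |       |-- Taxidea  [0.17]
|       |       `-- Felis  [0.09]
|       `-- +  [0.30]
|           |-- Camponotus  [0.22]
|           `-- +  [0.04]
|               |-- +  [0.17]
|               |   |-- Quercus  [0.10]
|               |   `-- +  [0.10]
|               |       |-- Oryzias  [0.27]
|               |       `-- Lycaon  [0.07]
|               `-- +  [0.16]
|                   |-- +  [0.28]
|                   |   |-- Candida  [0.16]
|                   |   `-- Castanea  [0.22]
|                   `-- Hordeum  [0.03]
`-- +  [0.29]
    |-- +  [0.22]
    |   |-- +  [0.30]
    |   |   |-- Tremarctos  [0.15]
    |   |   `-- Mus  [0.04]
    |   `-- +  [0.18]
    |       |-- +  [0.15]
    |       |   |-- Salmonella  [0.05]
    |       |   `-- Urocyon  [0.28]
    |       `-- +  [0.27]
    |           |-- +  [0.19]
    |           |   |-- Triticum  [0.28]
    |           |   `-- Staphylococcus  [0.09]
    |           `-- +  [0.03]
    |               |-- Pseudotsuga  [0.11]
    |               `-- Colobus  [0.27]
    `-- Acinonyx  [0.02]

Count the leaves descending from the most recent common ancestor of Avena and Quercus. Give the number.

The MRCA of Avena and Quercus is the node subtending ((Avena,(Taxidea,Felis)),(Camponotus,((Quercus,(Oryzias,Lycaon)),((Candida,Castanea),Hordeum)))).
That clade contains 10 terminal taxa: Avena, Camponotus, Candida, Castanea, Felis, Hordeum, Lycaon, Oryzias, Quercus, Taxidea.

10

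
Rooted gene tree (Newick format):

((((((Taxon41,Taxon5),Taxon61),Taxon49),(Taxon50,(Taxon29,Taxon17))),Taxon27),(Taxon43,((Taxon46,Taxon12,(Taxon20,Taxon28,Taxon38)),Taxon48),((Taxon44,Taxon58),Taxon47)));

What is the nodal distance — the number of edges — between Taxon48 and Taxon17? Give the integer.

8

The MRCA of Taxon48 and Taxon17 is the root of the tree.
From Taxon48 up to that node: 3 branches. From Taxon17 up to the same node: 5 branches. Total: 3 + 5 = 8.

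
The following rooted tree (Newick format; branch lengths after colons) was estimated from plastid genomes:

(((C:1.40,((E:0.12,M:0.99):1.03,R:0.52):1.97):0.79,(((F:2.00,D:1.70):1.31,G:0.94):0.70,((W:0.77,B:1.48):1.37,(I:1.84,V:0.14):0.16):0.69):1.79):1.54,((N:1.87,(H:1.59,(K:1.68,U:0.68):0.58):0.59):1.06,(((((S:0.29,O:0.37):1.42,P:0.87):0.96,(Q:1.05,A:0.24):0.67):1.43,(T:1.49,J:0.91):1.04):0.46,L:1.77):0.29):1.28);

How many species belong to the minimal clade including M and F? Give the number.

11

The MRCA of M and F is the node subtending ((C,((E,M),R)),(((F,D),G),((W,B),(I,V)))).
That clade contains 11 terminal taxa: B, C, D, E, F, G, I, M, R, V, W.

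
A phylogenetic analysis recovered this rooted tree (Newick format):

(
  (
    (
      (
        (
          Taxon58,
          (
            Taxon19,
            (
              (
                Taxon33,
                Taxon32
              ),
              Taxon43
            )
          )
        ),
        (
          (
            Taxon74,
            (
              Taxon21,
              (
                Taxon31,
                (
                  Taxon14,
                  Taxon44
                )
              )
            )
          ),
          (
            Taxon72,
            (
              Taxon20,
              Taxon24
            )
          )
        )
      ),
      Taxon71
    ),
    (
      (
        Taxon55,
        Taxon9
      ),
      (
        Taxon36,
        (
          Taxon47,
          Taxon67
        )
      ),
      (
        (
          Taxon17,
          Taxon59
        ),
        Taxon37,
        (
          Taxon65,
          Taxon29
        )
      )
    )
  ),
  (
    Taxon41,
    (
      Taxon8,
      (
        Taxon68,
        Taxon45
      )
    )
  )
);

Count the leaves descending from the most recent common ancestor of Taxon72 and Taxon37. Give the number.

The MRCA of Taxon72 and Taxon37 is the node subtending ((((Taxon58,(Taxon19,((Taxon33,Taxon32),Taxon43))),((Taxon74,(Taxon21,(Taxon31,(Taxon14,Taxon44)))),(Taxon72,(Taxon20,Taxon24)))),Taxon71),((Taxon55,Taxon9),(Taxon36,(Taxon47,Taxon67)),((Taxon17,Taxon59),Taxon37,(Taxon65,Taxon29)))).
That clade contains 24 terminal taxa: Taxon14, Taxon17, Taxon19, Taxon20, Taxon21, Taxon24, Taxon29, Taxon31, Taxon32, Taxon33, Taxon36, Taxon37, Taxon43, Taxon44, Taxon47, Taxon55, Taxon58, Taxon59, Taxon65, Taxon67, Taxon71, Taxon72, Taxon74, Taxon9.

24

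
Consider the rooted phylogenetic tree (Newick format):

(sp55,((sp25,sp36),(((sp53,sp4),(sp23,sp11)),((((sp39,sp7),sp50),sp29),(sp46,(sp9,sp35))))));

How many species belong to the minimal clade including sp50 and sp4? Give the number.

11

The MRCA of sp50 and sp4 is the node subtending (((sp53,sp4),(sp23,sp11)),((((sp39,sp7),sp50),sp29),(sp46,(sp9,sp35)))).
That clade contains 11 terminal taxa: sp11, sp23, sp29, sp35, sp39, sp4, sp46, sp50, sp53, sp7, sp9.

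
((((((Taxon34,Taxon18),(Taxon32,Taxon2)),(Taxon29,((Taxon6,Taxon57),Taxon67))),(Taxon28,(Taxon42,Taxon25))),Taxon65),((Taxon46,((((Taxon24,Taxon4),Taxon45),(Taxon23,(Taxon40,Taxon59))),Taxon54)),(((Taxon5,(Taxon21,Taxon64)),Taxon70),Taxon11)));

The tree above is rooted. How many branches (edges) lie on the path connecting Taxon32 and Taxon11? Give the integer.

The MRCA of Taxon32 and Taxon11 is the root of the tree.
From Taxon32 up to that node: 6 branches. From Taxon11 up to the same node: 3 branches. Total: 6 + 3 = 9.

9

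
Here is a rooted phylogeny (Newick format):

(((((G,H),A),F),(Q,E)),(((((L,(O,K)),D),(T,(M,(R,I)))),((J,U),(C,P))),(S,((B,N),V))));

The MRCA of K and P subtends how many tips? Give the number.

12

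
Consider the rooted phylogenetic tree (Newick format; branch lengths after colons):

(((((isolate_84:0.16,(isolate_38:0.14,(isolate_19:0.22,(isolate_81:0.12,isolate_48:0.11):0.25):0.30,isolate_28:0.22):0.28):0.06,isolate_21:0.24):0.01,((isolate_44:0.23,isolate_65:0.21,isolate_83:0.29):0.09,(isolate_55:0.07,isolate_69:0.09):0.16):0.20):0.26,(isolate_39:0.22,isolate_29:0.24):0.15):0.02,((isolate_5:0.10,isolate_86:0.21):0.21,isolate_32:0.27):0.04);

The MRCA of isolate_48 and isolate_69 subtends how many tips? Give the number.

The MRCA of isolate_48 and isolate_69 is the node subtending (((isolate_84,(isolate_38,(isolate_19,(isolate_81,isolate_48)),isolate_28)),isolate_21),((isolate_44,isolate_65,isolate_83),(isolate_55,isolate_69))).
That clade contains 12 terminal taxa: isolate_19, isolate_21, isolate_28, isolate_38, isolate_44, isolate_48, isolate_55, isolate_65, isolate_69, isolate_81, isolate_83, isolate_84.

12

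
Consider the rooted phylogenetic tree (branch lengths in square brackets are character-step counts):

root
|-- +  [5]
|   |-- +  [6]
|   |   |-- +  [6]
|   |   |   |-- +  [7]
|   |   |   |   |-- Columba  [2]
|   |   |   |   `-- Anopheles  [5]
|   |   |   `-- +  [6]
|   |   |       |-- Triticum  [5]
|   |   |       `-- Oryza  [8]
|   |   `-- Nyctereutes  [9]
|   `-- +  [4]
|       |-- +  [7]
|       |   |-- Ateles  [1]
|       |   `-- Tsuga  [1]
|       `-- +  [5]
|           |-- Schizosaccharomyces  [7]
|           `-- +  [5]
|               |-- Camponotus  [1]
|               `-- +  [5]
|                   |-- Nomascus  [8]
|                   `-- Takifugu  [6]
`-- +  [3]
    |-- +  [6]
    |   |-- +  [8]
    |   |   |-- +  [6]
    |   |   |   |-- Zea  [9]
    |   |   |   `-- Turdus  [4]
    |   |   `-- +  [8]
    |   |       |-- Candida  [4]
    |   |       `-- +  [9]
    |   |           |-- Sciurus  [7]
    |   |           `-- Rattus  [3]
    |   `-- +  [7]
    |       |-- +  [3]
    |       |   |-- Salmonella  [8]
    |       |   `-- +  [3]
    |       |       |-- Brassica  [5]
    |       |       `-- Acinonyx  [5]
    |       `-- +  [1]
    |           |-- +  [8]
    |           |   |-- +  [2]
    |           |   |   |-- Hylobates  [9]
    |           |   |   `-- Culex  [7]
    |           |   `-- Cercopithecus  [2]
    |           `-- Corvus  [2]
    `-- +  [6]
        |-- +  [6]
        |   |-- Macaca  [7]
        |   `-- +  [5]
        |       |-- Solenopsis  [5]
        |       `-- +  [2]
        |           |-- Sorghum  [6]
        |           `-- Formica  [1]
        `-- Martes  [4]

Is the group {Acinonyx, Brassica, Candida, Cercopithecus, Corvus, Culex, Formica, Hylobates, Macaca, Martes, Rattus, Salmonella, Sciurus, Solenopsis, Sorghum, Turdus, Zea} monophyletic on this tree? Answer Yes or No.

Yes

The most recent common ancestor of these taxa subtends ((((Zea,Turdus),(Candida,(Sciurus,Rattus))),((Salmonella,(Brassica,Acinonyx)),(((Hylobates,Culex),Cercopithecus),Corvus))),((Macaca,(Solenopsis,(Sorghum,Formica))),Martes)).
That clade has exactly 17 tips — every listed taxon and nothing else — so the group is monophyletic.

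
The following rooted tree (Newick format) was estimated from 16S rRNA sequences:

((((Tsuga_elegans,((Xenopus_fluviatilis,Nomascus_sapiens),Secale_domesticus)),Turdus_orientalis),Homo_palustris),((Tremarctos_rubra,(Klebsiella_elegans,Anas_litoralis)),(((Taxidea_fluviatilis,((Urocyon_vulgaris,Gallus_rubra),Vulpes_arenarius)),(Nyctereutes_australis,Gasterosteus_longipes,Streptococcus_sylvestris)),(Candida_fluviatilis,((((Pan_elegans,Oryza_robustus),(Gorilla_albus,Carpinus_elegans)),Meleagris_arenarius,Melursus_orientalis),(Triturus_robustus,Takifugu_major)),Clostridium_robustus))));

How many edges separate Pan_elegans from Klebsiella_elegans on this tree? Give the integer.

10

The MRCA of Pan_elegans and Klebsiella_elegans is the node subtending ((Tremarctos_rubra,(Klebsiella_elegans,Anas_litoralis)),(((Taxidea_fluviatilis,((Urocyon_vulgaris,Gallus_rubra),Vulpes_arenarius)),(Nyctereutes_australis,Gasterosteus_longipes,Streptococcus_sylvestris)),(Candida_fluviatilis,((((Pan_elegans,Oryza_robustus),(Gorilla_albus,Carpinus_elegans)),Meleagris_arenarius,Melursus_orientalis),(Triturus_robustus,Takifugu_major)),Clostridium_robustus))).
From Pan_elegans up to that node: 7 branches. From Klebsiella_elegans up to the same node: 3 branches. Total: 7 + 3 = 10.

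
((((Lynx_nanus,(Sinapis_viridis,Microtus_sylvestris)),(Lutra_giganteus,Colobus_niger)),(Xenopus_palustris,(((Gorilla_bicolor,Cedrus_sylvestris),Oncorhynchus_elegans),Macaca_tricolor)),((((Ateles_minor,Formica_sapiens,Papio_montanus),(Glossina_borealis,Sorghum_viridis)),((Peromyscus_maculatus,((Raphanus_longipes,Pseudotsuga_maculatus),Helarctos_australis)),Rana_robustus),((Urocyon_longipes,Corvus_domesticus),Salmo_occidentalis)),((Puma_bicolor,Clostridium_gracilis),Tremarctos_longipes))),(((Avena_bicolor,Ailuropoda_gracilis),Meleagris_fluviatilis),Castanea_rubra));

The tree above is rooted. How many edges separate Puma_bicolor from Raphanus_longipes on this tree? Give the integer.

9

The MRCA of Puma_bicolor and Raphanus_longipes is the node subtending ((((Ateles_minor,Formica_sapiens,Papio_montanus),(Glossina_borealis,Sorghum_viridis)),((Peromyscus_maculatus,((Raphanus_longipes,Pseudotsuga_maculatus),Helarctos_australis)),Rana_robustus),((Urocyon_longipes,Corvus_domesticus),Salmo_occidentalis)),((Puma_bicolor,Clostridium_gracilis),Tremarctos_longipes)).
From Puma_bicolor up to that node: 3 branches. From Raphanus_longipes up to the same node: 6 branches. Total: 3 + 6 = 9.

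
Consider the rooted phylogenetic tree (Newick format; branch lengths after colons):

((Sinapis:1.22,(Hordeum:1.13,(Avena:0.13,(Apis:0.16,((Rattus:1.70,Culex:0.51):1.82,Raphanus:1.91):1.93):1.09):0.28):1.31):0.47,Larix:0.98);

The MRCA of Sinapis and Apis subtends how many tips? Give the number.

The MRCA of Sinapis and Apis is the node subtending (Sinapis,(Hordeum,(Avena,(Apis,((Rattus,Culex),Raphanus))))).
That clade contains 7 terminal taxa: Apis, Avena, Culex, Hordeum, Raphanus, Rattus, Sinapis.

7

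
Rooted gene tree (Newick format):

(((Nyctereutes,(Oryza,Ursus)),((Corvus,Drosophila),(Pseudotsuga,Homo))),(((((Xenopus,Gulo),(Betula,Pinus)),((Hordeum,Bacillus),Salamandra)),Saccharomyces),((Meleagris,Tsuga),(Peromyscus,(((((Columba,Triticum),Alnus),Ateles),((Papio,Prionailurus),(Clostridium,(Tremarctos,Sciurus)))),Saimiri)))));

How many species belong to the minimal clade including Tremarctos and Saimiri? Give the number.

10

The MRCA of Tremarctos and Saimiri is the node subtending (((((Columba,Triticum),Alnus),Ateles),((Papio,Prionailurus),(Clostridium,(Tremarctos,Sciurus)))),Saimiri).
That clade contains 10 terminal taxa: Alnus, Ateles, Clostridium, Columba, Papio, Prionailurus, Saimiri, Sciurus, Tremarctos, Triticum.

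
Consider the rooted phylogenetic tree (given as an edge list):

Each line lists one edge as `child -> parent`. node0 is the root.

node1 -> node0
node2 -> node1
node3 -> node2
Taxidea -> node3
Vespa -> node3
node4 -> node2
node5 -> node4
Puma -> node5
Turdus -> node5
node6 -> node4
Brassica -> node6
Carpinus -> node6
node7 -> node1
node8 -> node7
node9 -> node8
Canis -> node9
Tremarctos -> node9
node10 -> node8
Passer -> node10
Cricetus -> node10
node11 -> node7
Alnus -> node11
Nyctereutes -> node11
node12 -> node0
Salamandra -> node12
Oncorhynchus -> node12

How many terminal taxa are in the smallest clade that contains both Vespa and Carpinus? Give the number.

The MRCA of Vespa and Carpinus is the node subtending ((Taxidea,Vespa),((Puma,Turdus),(Brassica,Carpinus))).
That clade contains 6 terminal taxa: Brassica, Carpinus, Puma, Taxidea, Turdus, Vespa.

6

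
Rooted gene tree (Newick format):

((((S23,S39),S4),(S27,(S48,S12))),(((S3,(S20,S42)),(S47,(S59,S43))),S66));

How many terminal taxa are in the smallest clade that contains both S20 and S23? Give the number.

13

The MRCA of S20 and S23 is the root, so the clade is the entire tree.
That clade contains 13 terminal taxa: S12, S20, S23, S27, S3, S39, S4, S42, S43, S47, S48, S59, S66.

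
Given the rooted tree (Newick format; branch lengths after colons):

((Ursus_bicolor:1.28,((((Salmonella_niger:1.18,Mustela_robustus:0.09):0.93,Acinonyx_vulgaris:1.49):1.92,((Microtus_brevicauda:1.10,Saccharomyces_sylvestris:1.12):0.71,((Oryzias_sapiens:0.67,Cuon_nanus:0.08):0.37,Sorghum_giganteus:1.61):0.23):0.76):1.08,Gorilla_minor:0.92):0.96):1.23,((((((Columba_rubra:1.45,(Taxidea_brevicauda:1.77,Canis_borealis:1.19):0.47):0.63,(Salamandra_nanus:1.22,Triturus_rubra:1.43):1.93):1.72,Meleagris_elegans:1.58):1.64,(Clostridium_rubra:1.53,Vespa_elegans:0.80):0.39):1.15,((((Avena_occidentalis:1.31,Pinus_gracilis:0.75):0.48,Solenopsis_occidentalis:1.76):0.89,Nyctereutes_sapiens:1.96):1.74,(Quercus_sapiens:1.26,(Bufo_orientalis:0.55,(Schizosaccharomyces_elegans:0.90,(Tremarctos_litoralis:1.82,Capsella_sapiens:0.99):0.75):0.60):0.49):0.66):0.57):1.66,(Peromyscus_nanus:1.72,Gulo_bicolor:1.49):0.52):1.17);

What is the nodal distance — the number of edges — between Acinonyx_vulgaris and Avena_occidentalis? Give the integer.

The MRCA of Acinonyx_vulgaris and Avena_occidentalis is the root of the tree.
From Acinonyx_vulgaris up to that node: 5 branches. From Avena_occidentalis up to the same node: 7 branches. Total: 5 + 7 = 12.

12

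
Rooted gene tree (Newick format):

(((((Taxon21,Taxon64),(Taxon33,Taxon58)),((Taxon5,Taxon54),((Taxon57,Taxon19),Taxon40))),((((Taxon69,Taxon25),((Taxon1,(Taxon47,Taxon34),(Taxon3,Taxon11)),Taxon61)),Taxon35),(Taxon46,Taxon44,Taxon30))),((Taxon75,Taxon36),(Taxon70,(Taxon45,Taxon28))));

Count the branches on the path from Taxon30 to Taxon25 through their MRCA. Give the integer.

6

The MRCA of Taxon30 and Taxon25 is the node subtending ((((Taxon69,Taxon25),((Taxon1,(Taxon47,Taxon34),(Taxon3,Taxon11)),Taxon61)),Taxon35),(Taxon46,Taxon44,Taxon30)).
From Taxon30 up to that node: 2 branches. From Taxon25 up to the same node: 4 branches. Total: 2 + 4 = 6.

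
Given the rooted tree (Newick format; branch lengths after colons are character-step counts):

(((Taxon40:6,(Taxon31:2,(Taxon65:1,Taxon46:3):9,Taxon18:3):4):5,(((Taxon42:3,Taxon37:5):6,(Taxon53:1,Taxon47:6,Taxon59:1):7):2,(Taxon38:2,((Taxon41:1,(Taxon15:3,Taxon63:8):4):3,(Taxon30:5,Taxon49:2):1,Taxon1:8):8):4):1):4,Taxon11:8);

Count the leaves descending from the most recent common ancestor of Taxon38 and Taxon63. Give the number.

The MRCA of Taxon38 and Taxon63 is the node subtending (Taxon38,((Taxon41,(Taxon15,Taxon63)),(Taxon30,Taxon49),Taxon1)).
That clade contains 7 terminal taxa: Taxon1, Taxon15, Taxon30, Taxon38, Taxon41, Taxon49, Taxon63.

7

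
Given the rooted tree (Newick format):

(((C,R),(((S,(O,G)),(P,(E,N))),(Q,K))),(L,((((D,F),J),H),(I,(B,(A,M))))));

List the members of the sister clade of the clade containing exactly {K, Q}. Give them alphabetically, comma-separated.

E, G, N, O, P, S

The clade containing exactly {K, Q} attaches to the tree at the node subtending (((S,(O,G)),(P,(E,N))),(Q,K)).
The other lineage descending from that same node — the sister group — is ((S,(O,G)),(P,(E,N))); its 6 tips in alphabetical order are the answer.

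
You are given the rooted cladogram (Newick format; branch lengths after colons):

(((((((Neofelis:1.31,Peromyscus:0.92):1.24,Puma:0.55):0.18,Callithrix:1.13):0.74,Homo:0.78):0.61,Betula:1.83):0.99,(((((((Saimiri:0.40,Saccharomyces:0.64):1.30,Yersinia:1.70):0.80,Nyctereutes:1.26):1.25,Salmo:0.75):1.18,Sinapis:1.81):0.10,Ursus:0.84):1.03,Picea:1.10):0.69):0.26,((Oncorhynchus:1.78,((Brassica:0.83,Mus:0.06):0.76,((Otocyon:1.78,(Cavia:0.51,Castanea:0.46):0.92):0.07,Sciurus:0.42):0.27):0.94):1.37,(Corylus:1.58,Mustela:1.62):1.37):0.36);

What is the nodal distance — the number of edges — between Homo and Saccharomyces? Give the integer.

The MRCA of Homo and Saccharomyces is the node subtending ((((((Neofelis,Peromyscus),Puma),Callithrix),Homo),Betula),(((((((Saimiri,Saccharomyces),Yersinia),Nyctereutes),Salmo),Sinapis),Ursus),Picea)).
From Homo up to that node: 3 branches. From Saccharomyces up to the same node: 8 branches. Total: 3 + 8 = 11.

11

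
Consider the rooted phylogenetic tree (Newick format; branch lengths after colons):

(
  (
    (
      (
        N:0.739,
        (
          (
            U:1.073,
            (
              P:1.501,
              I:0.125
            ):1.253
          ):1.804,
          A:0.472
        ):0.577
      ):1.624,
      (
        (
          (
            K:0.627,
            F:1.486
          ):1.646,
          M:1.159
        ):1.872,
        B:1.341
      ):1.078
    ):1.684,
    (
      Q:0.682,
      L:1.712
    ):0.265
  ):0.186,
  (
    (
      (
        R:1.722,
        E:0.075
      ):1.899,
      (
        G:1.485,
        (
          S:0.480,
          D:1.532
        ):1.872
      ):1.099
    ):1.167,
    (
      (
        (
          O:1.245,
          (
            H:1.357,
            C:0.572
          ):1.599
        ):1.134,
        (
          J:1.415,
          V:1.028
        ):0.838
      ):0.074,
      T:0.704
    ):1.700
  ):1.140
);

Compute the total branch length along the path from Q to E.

5.414

The path runs Q → … → MRCA → … → E; the MRCA is the root of the tree.
Branch lengths along that path: 0.682 + 0.265 + 0.186 + 1.140 + 1.167 + 1.899 + 0.075 = 5.414.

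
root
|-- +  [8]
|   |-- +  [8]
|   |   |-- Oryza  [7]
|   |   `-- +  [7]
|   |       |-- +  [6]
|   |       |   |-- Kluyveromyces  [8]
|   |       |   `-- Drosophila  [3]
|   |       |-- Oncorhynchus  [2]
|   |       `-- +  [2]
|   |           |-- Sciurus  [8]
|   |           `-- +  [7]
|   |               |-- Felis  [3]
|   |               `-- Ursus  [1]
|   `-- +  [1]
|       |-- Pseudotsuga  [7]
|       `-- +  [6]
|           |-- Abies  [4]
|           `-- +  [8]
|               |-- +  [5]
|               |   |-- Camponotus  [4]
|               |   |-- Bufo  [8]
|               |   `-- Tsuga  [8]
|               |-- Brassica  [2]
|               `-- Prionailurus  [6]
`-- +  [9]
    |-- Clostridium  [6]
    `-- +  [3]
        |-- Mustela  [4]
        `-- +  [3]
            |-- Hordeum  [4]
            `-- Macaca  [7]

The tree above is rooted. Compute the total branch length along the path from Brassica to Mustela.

The path runs Brassica → … → MRCA → … → Mustela; the MRCA is the root of the tree.
Branch lengths along that path: 2 + 8 + 6 + 1 + 8 + 9 + 3 + 4 = 41.

41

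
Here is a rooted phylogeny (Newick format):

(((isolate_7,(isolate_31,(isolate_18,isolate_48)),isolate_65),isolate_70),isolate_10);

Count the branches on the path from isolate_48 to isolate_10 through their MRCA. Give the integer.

The MRCA of isolate_48 and isolate_10 is the root of the tree.
From isolate_48 up to that node: 5 branches. From isolate_10 up to the same node: 1 branch. Total: 5 + 1 = 6.

6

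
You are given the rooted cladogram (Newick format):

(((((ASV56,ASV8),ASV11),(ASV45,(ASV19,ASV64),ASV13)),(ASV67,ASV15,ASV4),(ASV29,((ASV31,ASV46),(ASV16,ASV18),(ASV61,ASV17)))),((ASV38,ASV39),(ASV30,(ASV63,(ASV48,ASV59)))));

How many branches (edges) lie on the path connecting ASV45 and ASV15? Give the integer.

The MRCA of ASV45 and ASV15 is the node subtending ((((ASV56,ASV8),ASV11),(ASV45,(ASV19,ASV64),ASV13)),(ASV67,ASV15,ASV4),(ASV29,((ASV31,ASV46),(ASV16,ASV18),(ASV61,ASV17)))).
From ASV45 up to that node: 3 branches. From ASV15 up to the same node: 2 branches. Total: 3 + 2 = 5.

5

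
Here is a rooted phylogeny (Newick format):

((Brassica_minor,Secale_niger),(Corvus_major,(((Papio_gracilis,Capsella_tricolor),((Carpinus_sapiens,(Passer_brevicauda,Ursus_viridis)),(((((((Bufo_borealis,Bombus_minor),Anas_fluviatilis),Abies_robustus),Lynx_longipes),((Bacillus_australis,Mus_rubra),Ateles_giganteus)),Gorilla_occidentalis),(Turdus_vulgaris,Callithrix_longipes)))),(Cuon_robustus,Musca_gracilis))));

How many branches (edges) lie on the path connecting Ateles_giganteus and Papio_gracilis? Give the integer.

8

The MRCA of Ateles_giganteus and Papio_gracilis is the node subtending ((Papio_gracilis,Capsella_tricolor),((Carpinus_sapiens,(Passer_brevicauda,Ursus_viridis)),(((((((Bufo_borealis,Bombus_minor),Anas_fluviatilis),Abies_robustus),Lynx_longipes),((Bacillus_australis,Mus_rubra),Ateles_giganteus)),Gorilla_occidentalis),(Turdus_vulgaris,Callithrix_longipes)))).
From Ateles_giganteus up to that node: 6 branches. From Papio_gracilis up to the same node: 2 branches. Total: 6 + 2 = 8.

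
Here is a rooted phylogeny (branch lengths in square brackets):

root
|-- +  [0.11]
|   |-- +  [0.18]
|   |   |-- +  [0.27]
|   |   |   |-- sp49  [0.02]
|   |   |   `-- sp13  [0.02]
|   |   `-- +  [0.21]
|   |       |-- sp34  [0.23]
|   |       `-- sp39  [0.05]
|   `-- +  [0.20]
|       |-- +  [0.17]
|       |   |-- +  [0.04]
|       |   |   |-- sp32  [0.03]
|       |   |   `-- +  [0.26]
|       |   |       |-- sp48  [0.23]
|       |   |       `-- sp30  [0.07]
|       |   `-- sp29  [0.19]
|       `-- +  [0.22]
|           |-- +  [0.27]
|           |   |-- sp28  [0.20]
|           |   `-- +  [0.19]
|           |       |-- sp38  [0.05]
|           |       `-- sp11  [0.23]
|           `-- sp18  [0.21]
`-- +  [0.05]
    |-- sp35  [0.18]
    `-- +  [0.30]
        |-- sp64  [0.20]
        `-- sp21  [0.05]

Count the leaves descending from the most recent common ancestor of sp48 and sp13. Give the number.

The MRCA of sp48 and sp13 is the node subtending (((sp49,sp13),(sp34,sp39)),(((sp32,(sp48,sp30)),sp29),((sp28,(sp38,sp11)),sp18))).
That clade contains 12 terminal taxa: sp11, sp13, sp18, sp28, sp29, sp30, sp32, sp34, sp38, sp39, sp48, sp49.

12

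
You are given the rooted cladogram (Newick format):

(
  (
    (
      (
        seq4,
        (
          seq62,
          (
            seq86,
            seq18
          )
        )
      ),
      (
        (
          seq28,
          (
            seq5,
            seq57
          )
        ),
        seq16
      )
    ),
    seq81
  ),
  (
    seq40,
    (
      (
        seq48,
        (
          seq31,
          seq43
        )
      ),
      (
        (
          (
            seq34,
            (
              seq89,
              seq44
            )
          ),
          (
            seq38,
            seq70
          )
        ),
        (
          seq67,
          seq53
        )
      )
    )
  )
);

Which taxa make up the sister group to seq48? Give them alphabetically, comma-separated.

seq31, seq43

seq48 attaches to the tree at the node subtending (seq48,(seq31,seq43)).
The other lineage descending from that same node — the sister group — is (seq31,seq43); its 2 tips in alphabetical order are the answer.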